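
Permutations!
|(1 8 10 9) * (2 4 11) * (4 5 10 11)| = |(1 8 11 2 5 10 9)| = 7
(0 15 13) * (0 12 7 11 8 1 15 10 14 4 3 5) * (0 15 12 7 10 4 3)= (0 4)(1 12 10 14 3 5 15 13 7 11 8)= [4, 12, 2, 5, 0, 15, 6, 11, 1, 9, 14, 8, 10, 7, 3, 13]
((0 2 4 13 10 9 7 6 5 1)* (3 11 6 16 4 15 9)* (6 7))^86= (0 15 6 1 2 9 5)(3 7 4 10 11 16 13)= [15, 2, 9, 7, 10, 0, 1, 4, 8, 5, 11, 16, 12, 3, 14, 6, 13]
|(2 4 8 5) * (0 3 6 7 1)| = 20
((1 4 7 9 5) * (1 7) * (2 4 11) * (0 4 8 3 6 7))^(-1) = (0 5 9 7 6 3 8 2 11 1 4) = [5, 4, 11, 8, 0, 9, 3, 6, 2, 7, 10, 1]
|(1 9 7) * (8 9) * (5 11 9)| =6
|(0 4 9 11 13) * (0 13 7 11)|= 6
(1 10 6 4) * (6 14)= (1 10 14 6 4)= [0, 10, 2, 3, 1, 5, 4, 7, 8, 9, 14, 11, 12, 13, 6]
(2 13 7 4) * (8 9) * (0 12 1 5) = [12, 5, 13, 3, 2, 0, 6, 4, 9, 8, 10, 11, 1, 7] = (0 12 1 5)(2 13 7 4)(8 9)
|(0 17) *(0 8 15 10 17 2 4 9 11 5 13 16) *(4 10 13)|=8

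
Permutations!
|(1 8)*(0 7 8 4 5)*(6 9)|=6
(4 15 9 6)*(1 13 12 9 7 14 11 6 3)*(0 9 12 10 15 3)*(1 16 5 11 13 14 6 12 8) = (0 9)(1 14 13 10 15 7 6 4 3 16 5 11 12 8) = [9, 14, 2, 16, 3, 11, 4, 6, 1, 0, 15, 12, 8, 10, 13, 7, 5]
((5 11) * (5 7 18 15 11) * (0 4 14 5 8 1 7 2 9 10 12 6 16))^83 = (0 5 7 11 10 16 14 1 15 9 6 4 8 18 2 12) = [5, 15, 12, 3, 8, 7, 4, 11, 18, 6, 16, 10, 0, 13, 1, 9, 14, 17, 2]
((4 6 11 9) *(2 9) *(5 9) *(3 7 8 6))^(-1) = (2 11 6 8 7 3 4 9 5) = [0, 1, 11, 4, 9, 2, 8, 3, 7, 5, 10, 6]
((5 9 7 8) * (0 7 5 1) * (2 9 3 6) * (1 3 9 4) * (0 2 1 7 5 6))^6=[4, 0, 5, 2, 9, 7, 3, 6, 1, 8]=(0 4 9 8 1)(2 5 7 6 3)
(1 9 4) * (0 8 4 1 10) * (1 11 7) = (0 8 4 10)(1 9 11 7) = [8, 9, 2, 3, 10, 5, 6, 1, 4, 11, 0, 7]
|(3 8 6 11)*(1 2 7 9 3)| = |(1 2 7 9 3 8 6 11)| = 8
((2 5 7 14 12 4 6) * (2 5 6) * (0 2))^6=[12, 1, 4, 3, 14, 2, 0, 6, 8, 9, 10, 11, 7, 13, 5]=(0 12 7 6)(2 4 14 5)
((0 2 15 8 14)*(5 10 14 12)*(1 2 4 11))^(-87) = [4, 2, 15, 3, 11, 10, 6, 7, 12, 9, 14, 1, 5, 13, 0, 8] = (0 4 11 1 2 15 8 12 5 10 14)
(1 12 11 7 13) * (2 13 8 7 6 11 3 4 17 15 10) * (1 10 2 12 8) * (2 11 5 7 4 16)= [0, 8, 13, 16, 17, 7, 5, 1, 4, 9, 12, 6, 3, 10, 14, 11, 2, 15]= (1 8 4 17 15 11 6 5 7)(2 13 10 12 3 16)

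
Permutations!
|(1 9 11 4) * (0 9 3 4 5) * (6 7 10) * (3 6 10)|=20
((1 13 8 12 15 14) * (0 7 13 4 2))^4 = [12, 7, 8, 3, 13, 5, 6, 15, 1, 9, 10, 11, 4, 14, 0, 2] = (0 12 4 13 14)(1 7 15 2 8)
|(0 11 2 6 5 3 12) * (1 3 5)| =|(0 11 2 6 1 3 12)| =7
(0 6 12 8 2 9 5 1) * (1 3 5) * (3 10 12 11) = [6, 0, 9, 5, 4, 10, 11, 7, 2, 1, 12, 3, 8] = (0 6 11 3 5 10 12 8 2 9 1)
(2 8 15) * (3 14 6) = [0, 1, 8, 14, 4, 5, 3, 7, 15, 9, 10, 11, 12, 13, 6, 2] = (2 8 15)(3 14 6)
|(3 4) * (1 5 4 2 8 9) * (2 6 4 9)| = |(1 5 9)(2 8)(3 6 4)| = 6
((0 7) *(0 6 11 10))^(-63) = (0 6 10 7 11) = [6, 1, 2, 3, 4, 5, 10, 11, 8, 9, 7, 0]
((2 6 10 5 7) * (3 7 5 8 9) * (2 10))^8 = (3 8 7 9 10) = [0, 1, 2, 8, 4, 5, 6, 9, 7, 10, 3]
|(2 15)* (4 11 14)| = |(2 15)(4 11 14)| = 6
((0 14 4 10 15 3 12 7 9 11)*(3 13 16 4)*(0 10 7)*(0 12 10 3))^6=(3 7 13)(4 15 11)(9 16 10)=[0, 1, 2, 7, 15, 5, 6, 13, 8, 16, 9, 4, 12, 3, 14, 11, 10]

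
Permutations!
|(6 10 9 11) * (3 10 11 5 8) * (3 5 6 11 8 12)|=7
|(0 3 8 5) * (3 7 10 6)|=|(0 7 10 6 3 8 5)|=7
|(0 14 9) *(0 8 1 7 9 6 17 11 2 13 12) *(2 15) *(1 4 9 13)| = 33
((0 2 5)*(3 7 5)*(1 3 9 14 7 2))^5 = (0 14 3 5 9 1 7 2) = [14, 7, 0, 5, 4, 9, 6, 2, 8, 1, 10, 11, 12, 13, 3]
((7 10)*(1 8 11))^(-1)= [0, 11, 2, 3, 4, 5, 6, 10, 1, 9, 7, 8]= (1 11 8)(7 10)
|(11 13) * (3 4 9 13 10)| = 6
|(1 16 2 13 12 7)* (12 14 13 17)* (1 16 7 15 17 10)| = 30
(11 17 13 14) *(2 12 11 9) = (2 12 11 17 13 14 9) = [0, 1, 12, 3, 4, 5, 6, 7, 8, 2, 10, 17, 11, 14, 9, 15, 16, 13]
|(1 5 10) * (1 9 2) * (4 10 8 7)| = 8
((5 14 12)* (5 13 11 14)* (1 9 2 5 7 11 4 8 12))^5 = [0, 11, 1, 3, 8, 9, 6, 2, 12, 14, 10, 5, 13, 4, 7] = (1 11 5 9 14 7 2)(4 8 12 13)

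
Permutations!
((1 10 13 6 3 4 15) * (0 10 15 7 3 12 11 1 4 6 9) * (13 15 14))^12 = (0 9 13 14 1 11 12 6 3 7 4 15 10) = [9, 11, 2, 7, 15, 5, 3, 4, 8, 13, 0, 12, 6, 14, 1, 10]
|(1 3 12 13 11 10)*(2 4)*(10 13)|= |(1 3 12 10)(2 4)(11 13)|= 4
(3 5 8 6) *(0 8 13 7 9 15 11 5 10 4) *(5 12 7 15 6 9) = (0 8 9 6 3 10 4)(5 13 15 11 12 7) = [8, 1, 2, 10, 0, 13, 3, 5, 9, 6, 4, 12, 7, 15, 14, 11]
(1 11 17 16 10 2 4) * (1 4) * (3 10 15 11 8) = (1 8 3 10 2)(11 17 16 15) = [0, 8, 1, 10, 4, 5, 6, 7, 3, 9, 2, 17, 12, 13, 14, 11, 15, 16]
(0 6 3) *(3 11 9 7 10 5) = (0 6 11 9 7 10 5 3) = [6, 1, 2, 0, 4, 3, 11, 10, 8, 7, 5, 9]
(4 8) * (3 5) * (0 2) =[2, 1, 0, 5, 8, 3, 6, 7, 4] =(0 2)(3 5)(4 8)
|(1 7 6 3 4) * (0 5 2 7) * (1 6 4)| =8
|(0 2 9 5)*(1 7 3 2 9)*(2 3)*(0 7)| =|(0 9 5 7 2 1)| =6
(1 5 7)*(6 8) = (1 5 7)(6 8) = [0, 5, 2, 3, 4, 7, 8, 1, 6]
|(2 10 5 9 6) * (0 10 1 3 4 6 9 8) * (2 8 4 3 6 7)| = 9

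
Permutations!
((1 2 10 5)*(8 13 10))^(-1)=[0, 5, 1, 3, 4, 10, 6, 7, 2, 9, 13, 11, 12, 8]=(1 5 10 13 8 2)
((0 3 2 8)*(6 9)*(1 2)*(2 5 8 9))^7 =(0 1 8 3 5)(2 9 6) =[1, 8, 9, 5, 4, 0, 2, 7, 3, 6]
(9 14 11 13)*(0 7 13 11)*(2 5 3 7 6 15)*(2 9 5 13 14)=(0 6 15 9 2 13 5 3 7 14)=[6, 1, 13, 7, 4, 3, 15, 14, 8, 2, 10, 11, 12, 5, 0, 9]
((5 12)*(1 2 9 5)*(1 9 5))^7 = (1 5 9 2 12) = [0, 5, 12, 3, 4, 9, 6, 7, 8, 2, 10, 11, 1]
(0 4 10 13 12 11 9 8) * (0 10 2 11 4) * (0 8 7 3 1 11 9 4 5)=(0 8 10 13 12 5)(1 11 4 2 9 7 3)=[8, 11, 9, 1, 2, 0, 6, 3, 10, 7, 13, 4, 5, 12]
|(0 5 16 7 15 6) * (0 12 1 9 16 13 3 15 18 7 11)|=|(0 5 13 3 15 6 12 1 9 16 11)(7 18)|=22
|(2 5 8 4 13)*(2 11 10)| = |(2 5 8 4 13 11 10)| = 7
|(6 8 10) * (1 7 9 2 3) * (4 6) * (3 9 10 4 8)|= |(1 7 10 8 4 6 3)(2 9)|= 14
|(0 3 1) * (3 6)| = 4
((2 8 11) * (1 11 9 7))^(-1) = (1 7 9 8 2 11) = [0, 7, 11, 3, 4, 5, 6, 9, 2, 8, 10, 1]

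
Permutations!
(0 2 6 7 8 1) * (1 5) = (0 2 6 7 8 5 1) = [2, 0, 6, 3, 4, 1, 7, 8, 5]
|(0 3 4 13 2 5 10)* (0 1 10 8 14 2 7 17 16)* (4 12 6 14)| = |(0 3 12 6 14 2 5 8 4 13 7 17 16)(1 10)| = 26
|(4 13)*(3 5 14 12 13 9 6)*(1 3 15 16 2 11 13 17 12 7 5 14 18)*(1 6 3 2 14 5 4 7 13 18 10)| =|(1 2 11 18 6 15 16 14 13 7 4 9 3 5 10)(12 17)| =30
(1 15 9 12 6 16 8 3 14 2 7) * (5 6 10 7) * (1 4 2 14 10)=(1 15 9 12)(2 5 6 16 8 3 10 7 4)=[0, 15, 5, 10, 2, 6, 16, 4, 3, 12, 7, 11, 1, 13, 14, 9, 8]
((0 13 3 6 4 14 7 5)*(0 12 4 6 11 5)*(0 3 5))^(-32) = (0 4 11 12 3 5 7 13 14) = [4, 1, 2, 5, 11, 7, 6, 13, 8, 9, 10, 12, 3, 14, 0]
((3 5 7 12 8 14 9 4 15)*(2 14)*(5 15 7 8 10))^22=(15)(2 7 8 4 5 9 10 14 12)=[0, 1, 7, 3, 5, 9, 6, 8, 4, 10, 14, 11, 2, 13, 12, 15]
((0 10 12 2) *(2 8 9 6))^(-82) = (0 12 9 2 10 8 6) = [12, 1, 10, 3, 4, 5, 0, 7, 6, 2, 8, 11, 9]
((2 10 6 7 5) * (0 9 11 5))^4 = (0 2)(5 7)(6 11)(9 10) = [2, 1, 0, 3, 4, 7, 11, 5, 8, 10, 9, 6]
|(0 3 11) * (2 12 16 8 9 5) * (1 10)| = 6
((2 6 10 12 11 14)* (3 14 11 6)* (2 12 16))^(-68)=(2 14 6 16 3 12 10)=[0, 1, 14, 12, 4, 5, 16, 7, 8, 9, 2, 11, 10, 13, 6, 15, 3]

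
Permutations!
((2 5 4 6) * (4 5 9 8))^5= (9)= [0, 1, 2, 3, 4, 5, 6, 7, 8, 9]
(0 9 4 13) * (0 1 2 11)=(0 9 4 13 1 2 11)=[9, 2, 11, 3, 13, 5, 6, 7, 8, 4, 10, 0, 12, 1]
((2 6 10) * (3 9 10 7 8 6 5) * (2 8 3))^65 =(2 5)(3 7 6 8 10 9) =[0, 1, 5, 7, 4, 2, 8, 6, 10, 3, 9]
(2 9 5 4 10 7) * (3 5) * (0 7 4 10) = (0 7 2 9 3 5 10 4) = [7, 1, 9, 5, 0, 10, 6, 2, 8, 3, 4]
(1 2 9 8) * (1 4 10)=(1 2 9 8 4 10)=[0, 2, 9, 3, 10, 5, 6, 7, 4, 8, 1]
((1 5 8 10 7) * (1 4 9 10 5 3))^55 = (1 3)(4 7 10 9)(5 8) = [0, 3, 2, 1, 7, 8, 6, 10, 5, 4, 9]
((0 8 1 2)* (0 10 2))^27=(2 10)=[0, 1, 10, 3, 4, 5, 6, 7, 8, 9, 2]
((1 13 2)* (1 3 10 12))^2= [0, 2, 10, 12, 4, 5, 6, 7, 8, 9, 1, 11, 13, 3]= (1 2 10)(3 12 13)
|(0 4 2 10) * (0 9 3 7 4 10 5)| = 8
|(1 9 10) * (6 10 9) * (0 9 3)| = |(0 9 3)(1 6 10)| = 3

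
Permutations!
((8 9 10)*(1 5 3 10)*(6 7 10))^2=(1 3 7 8)(5 6 10 9)=[0, 3, 2, 7, 4, 6, 10, 8, 1, 5, 9]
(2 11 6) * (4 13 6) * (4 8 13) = [0, 1, 11, 3, 4, 5, 2, 7, 13, 9, 10, 8, 12, 6] = (2 11 8 13 6)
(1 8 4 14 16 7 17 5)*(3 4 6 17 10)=[0, 8, 2, 4, 14, 1, 17, 10, 6, 9, 3, 11, 12, 13, 16, 15, 7, 5]=(1 8 6 17 5)(3 4 14 16 7 10)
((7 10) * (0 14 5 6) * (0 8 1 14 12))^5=(14)(0 12)(7 10)=[12, 1, 2, 3, 4, 5, 6, 10, 8, 9, 7, 11, 0, 13, 14]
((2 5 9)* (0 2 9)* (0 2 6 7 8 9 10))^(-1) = [10, 1, 5, 3, 4, 2, 0, 6, 7, 8, 9] = (0 10 9 8 7 6)(2 5)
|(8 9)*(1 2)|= 2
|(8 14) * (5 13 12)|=|(5 13 12)(8 14)|=6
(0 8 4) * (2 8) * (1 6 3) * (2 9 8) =(0 9 8 4)(1 6 3) =[9, 6, 2, 1, 0, 5, 3, 7, 4, 8]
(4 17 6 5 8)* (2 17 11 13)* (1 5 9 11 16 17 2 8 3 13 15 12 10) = (1 5 3 13 8 4 16 17 6 9 11 15 12 10) = [0, 5, 2, 13, 16, 3, 9, 7, 4, 11, 1, 15, 10, 8, 14, 12, 17, 6]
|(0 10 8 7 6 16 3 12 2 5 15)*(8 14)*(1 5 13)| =|(0 10 14 8 7 6 16 3 12 2 13 1 5 15)| =14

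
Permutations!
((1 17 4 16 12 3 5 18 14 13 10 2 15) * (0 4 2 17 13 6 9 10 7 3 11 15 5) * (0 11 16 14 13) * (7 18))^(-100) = (18)(0 15 3 5 17 9 14)(1 11 7 2 10 6 4) = [15, 11, 10, 5, 1, 17, 4, 2, 8, 14, 6, 7, 12, 13, 0, 3, 16, 9, 18]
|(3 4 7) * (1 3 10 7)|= |(1 3 4)(7 10)|= 6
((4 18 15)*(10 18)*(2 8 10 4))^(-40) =(18) =[0, 1, 2, 3, 4, 5, 6, 7, 8, 9, 10, 11, 12, 13, 14, 15, 16, 17, 18]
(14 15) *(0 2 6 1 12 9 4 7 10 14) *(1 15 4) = (0 2 6 15)(1 12 9)(4 7 10 14) = [2, 12, 6, 3, 7, 5, 15, 10, 8, 1, 14, 11, 9, 13, 4, 0]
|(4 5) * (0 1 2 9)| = 4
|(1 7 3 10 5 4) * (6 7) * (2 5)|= 8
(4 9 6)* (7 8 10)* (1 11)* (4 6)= (1 11)(4 9)(7 8 10)= [0, 11, 2, 3, 9, 5, 6, 8, 10, 4, 7, 1]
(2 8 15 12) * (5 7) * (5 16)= (2 8 15 12)(5 7 16)= [0, 1, 8, 3, 4, 7, 6, 16, 15, 9, 10, 11, 2, 13, 14, 12, 5]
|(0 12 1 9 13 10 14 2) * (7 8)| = 8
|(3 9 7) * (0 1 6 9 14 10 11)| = |(0 1 6 9 7 3 14 10 11)| = 9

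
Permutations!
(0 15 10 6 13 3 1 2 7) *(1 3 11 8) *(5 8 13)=[15, 2, 7, 3, 4, 8, 5, 0, 1, 9, 6, 13, 12, 11, 14, 10]=(0 15 10 6 5 8 1 2 7)(11 13)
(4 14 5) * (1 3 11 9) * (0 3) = (0 3 11 9 1)(4 14 5) = [3, 0, 2, 11, 14, 4, 6, 7, 8, 1, 10, 9, 12, 13, 5]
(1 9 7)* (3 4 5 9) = (1 3 4 5 9 7) = [0, 3, 2, 4, 5, 9, 6, 1, 8, 7]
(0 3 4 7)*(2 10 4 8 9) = (0 3 8 9 2 10 4 7) = [3, 1, 10, 8, 7, 5, 6, 0, 9, 2, 4]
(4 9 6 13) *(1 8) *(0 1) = (0 1 8)(4 9 6 13) = [1, 8, 2, 3, 9, 5, 13, 7, 0, 6, 10, 11, 12, 4]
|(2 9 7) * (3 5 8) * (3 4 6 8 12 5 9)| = |(2 3 9 7)(4 6 8)(5 12)| = 12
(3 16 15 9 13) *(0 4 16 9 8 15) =(0 4 16)(3 9 13)(8 15) =[4, 1, 2, 9, 16, 5, 6, 7, 15, 13, 10, 11, 12, 3, 14, 8, 0]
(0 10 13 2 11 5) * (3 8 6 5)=(0 10 13 2 11 3 8 6 5)=[10, 1, 11, 8, 4, 0, 5, 7, 6, 9, 13, 3, 12, 2]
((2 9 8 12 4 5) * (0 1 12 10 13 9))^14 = [12, 4, 1, 3, 2, 0, 6, 7, 13, 10, 9, 11, 5, 8] = (0 12 5)(1 4 2)(8 13)(9 10)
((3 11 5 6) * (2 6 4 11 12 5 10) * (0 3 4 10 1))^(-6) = (0 10 11 12 6)(1 5 4 3 2) = [10, 5, 1, 2, 3, 4, 0, 7, 8, 9, 11, 12, 6]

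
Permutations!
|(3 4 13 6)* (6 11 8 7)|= 7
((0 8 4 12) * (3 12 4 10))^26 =(0 8 10 3 12) =[8, 1, 2, 12, 4, 5, 6, 7, 10, 9, 3, 11, 0]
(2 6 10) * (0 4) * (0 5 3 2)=(0 4 5 3 2 6 10)=[4, 1, 6, 2, 5, 3, 10, 7, 8, 9, 0]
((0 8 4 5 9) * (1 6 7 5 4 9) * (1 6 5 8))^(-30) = (0 8 6 1 9 7 5) = [8, 9, 2, 3, 4, 0, 1, 5, 6, 7]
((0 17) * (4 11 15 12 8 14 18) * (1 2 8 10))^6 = (1 11 8 12 18)(2 15 14 10 4) = [0, 11, 15, 3, 2, 5, 6, 7, 12, 9, 4, 8, 18, 13, 10, 14, 16, 17, 1]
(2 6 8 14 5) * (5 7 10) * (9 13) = [0, 1, 6, 3, 4, 2, 8, 10, 14, 13, 5, 11, 12, 9, 7] = (2 6 8 14 7 10 5)(9 13)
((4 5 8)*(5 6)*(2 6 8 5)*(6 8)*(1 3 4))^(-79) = [0, 8, 6, 1, 3, 5, 4, 7, 2] = (1 8 2 6 4 3)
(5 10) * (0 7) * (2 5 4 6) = (0 7)(2 5 10 4 6) = [7, 1, 5, 3, 6, 10, 2, 0, 8, 9, 4]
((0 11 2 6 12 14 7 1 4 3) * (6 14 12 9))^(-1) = (0 3 4 1 7 14 2 11)(6 9) = [3, 7, 11, 4, 1, 5, 9, 14, 8, 6, 10, 0, 12, 13, 2]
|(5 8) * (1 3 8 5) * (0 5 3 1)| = |(0 5 3 8)| = 4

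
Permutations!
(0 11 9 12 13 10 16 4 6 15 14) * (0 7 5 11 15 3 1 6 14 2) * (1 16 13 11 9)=(0 15 2)(1 6 3 16 4 14 7 5 9 12 11)(10 13)=[15, 6, 0, 16, 14, 9, 3, 5, 8, 12, 13, 1, 11, 10, 7, 2, 4]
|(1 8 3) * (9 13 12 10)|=12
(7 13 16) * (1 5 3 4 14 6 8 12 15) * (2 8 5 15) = (1 15)(2 8 12)(3 4 14 6 5)(7 13 16) = [0, 15, 8, 4, 14, 3, 5, 13, 12, 9, 10, 11, 2, 16, 6, 1, 7]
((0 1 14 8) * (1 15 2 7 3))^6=(0 14 3 2)(1 7 15 8)=[14, 7, 0, 2, 4, 5, 6, 15, 1, 9, 10, 11, 12, 13, 3, 8]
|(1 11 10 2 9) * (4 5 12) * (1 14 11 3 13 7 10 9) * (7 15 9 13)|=15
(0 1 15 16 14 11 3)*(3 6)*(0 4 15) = (0 1)(3 4 15 16 14 11 6) = [1, 0, 2, 4, 15, 5, 3, 7, 8, 9, 10, 6, 12, 13, 11, 16, 14]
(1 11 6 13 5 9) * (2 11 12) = (1 12 2 11 6 13 5 9) = [0, 12, 11, 3, 4, 9, 13, 7, 8, 1, 10, 6, 2, 5]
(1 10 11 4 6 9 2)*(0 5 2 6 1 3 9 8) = (0 5 2 3 9 6 8)(1 10 11 4) = [5, 10, 3, 9, 1, 2, 8, 7, 0, 6, 11, 4]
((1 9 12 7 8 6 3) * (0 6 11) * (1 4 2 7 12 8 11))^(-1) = (12)(0 11 7 2 4 3 6)(1 8 9) = [11, 8, 4, 6, 3, 5, 0, 2, 9, 1, 10, 7, 12]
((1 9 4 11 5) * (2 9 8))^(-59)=(1 4 8 11 2 5 9)=[0, 4, 5, 3, 8, 9, 6, 7, 11, 1, 10, 2]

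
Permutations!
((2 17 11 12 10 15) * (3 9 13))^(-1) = (2 15 10 12 11 17)(3 13 9) = [0, 1, 15, 13, 4, 5, 6, 7, 8, 3, 12, 17, 11, 9, 14, 10, 16, 2]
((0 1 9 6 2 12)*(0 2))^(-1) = (0 6 9 1)(2 12) = [6, 0, 12, 3, 4, 5, 9, 7, 8, 1, 10, 11, 2]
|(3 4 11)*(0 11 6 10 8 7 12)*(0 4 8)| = 9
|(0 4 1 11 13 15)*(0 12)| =7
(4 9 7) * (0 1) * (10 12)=(0 1)(4 9 7)(10 12)=[1, 0, 2, 3, 9, 5, 6, 4, 8, 7, 12, 11, 10]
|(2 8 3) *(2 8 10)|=2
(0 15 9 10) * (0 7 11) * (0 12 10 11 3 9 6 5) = [15, 1, 2, 9, 4, 0, 5, 3, 8, 11, 7, 12, 10, 13, 14, 6] = (0 15 6 5)(3 9 11 12 10 7)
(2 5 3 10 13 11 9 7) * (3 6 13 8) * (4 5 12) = (2 12 4 5 6 13 11 9 7)(3 10 8) = [0, 1, 12, 10, 5, 6, 13, 2, 3, 7, 8, 9, 4, 11]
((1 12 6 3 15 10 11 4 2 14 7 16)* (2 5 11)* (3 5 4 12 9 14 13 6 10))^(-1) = (1 16 7 14 9)(2 10 12 11 5 6 13)(3 15) = [0, 16, 10, 15, 4, 6, 13, 14, 8, 1, 12, 5, 11, 2, 9, 3, 7]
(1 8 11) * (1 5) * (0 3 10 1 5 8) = (0 3 10 1)(8 11) = [3, 0, 2, 10, 4, 5, 6, 7, 11, 9, 1, 8]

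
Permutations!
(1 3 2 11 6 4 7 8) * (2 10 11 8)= (1 3 10 11 6 4 7 2 8)= [0, 3, 8, 10, 7, 5, 4, 2, 1, 9, 11, 6]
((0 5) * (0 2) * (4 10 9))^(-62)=(0 5 2)(4 10 9)=[5, 1, 0, 3, 10, 2, 6, 7, 8, 4, 9]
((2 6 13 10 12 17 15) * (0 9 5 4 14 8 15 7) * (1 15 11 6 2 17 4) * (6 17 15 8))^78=(0 17 8 5)(1 9 7 11)=[17, 9, 2, 3, 4, 0, 6, 11, 5, 7, 10, 1, 12, 13, 14, 15, 16, 8]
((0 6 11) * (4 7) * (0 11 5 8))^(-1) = (11)(0 8 5 6)(4 7) = [8, 1, 2, 3, 7, 6, 0, 4, 5, 9, 10, 11]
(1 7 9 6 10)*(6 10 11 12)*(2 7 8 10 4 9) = (1 8 10)(2 7)(4 9)(6 11 12) = [0, 8, 7, 3, 9, 5, 11, 2, 10, 4, 1, 12, 6]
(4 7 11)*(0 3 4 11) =[3, 1, 2, 4, 7, 5, 6, 0, 8, 9, 10, 11] =(11)(0 3 4 7)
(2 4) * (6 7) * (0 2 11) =(0 2 4 11)(6 7) =[2, 1, 4, 3, 11, 5, 7, 6, 8, 9, 10, 0]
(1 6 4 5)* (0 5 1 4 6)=(6)(0 5 4 1)=[5, 0, 2, 3, 1, 4, 6]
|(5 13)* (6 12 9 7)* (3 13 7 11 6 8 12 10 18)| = 11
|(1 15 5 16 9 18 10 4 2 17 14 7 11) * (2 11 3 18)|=14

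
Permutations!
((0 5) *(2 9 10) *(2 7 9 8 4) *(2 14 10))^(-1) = (0 5)(2 9 7 10 14 4 8) = [5, 1, 9, 3, 8, 0, 6, 10, 2, 7, 14, 11, 12, 13, 4]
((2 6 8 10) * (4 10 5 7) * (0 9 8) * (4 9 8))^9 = (10) = [0, 1, 2, 3, 4, 5, 6, 7, 8, 9, 10]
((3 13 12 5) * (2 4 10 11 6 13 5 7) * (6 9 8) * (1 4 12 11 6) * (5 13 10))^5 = (1 11 5 8 13 4 9 3)(2 7 12)(6 10) = [0, 11, 7, 1, 9, 8, 10, 12, 13, 3, 6, 5, 2, 4]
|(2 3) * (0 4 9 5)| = 4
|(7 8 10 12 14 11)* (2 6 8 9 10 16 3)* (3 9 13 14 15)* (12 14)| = 13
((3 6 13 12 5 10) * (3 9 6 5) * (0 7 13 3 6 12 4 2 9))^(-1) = (0 10 5 3 6 12 9 2 4 13 7) = [10, 1, 4, 6, 13, 3, 12, 0, 8, 2, 5, 11, 9, 7]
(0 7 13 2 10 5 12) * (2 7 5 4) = (0 5 12)(2 10 4)(7 13) = [5, 1, 10, 3, 2, 12, 6, 13, 8, 9, 4, 11, 0, 7]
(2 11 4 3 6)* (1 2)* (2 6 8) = (1 6)(2 11 4 3 8) = [0, 6, 11, 8, 3, 5, 1, 7, 2, 9, 10, 4]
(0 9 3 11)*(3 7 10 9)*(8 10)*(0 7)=(0 3 11 7 8 10 9)=[3, 1, 2, 11, 4, 5, 6, 8, 10, 0, 9, 7]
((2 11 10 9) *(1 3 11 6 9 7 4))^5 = [0, 4, 9, 1, 7, 5, 2, 10, 8, 6, 11, 3] = (1 4 7 10 11 3)(2 9 6)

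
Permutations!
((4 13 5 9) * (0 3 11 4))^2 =(0 11 13 9 3 4 5) =[11, 1, 2, 4, 5, 0, 6, 7, 8, 3, 10, 13, 12, 9]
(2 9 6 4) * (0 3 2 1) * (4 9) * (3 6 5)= (0 6 9 5 3 2 4 1)= [6, 0, 4, 2, 1, 3, 9, 7, 8, 5]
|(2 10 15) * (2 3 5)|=5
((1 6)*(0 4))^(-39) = (0 4)(1 6) = [4, 6, 2, 3, 0, 5, 1]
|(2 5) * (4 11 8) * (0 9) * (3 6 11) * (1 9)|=|(0 1 9)(2 5)(3 6 11 8 4)|=30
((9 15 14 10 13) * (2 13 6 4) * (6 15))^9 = (15)(2 4 6 9 13) = [0, 1, 4, 3, 6, 5, 9, 7, 8, 13, 10, 11, 12, 2, 14, 15]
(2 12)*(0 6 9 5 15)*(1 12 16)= (0 6 9 5 15)(1 12 2 16)= [6, 12, 16, 3, 4, 15, 9, 7, 8, 5, 10, 11, 2, 13, 14, 0, 1]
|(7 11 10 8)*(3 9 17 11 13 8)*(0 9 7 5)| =10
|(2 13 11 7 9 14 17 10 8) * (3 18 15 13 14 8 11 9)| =12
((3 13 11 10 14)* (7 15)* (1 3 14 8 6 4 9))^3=(1 11 6)(3 10 4)(7 15)(8 9 13)=[0, 11, 2, 10, 3, 5, 1, 15, 9, 13, 4, 6, 12, 8, 14, 7]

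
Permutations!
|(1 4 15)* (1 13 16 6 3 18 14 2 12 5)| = 12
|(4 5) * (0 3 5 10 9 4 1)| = 12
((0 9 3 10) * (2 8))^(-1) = (0 10 3 9)(2 8) = [10, 1, 8, 9, 4, 5, 6, 7, 2, 0, 3]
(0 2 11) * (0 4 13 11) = (0 2)(4 13 11) = [2, 1, 0, 3, 13, 5, 6, 7, 8, 9, 10, 4, 12, 11]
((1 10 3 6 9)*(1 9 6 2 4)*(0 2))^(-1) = (0 3 10 1 4 2) = [3, 4, 0, 10, 2, 5, 6, 7, 8, 9, 1]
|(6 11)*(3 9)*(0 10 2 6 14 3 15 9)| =14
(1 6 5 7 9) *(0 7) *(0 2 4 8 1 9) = (9)(0 7)(1 6 5 2 4 8) = [7, 6, 4, 3, 8, 2, 5, 0, 1, 9]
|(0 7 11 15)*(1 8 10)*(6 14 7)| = 6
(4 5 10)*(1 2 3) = [0, 2, 3, 1, 5, 10, 6, 7, 8, 9, 4] = (1 2 3)(4 5 10)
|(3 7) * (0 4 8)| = 6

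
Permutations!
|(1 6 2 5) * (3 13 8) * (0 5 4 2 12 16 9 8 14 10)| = 12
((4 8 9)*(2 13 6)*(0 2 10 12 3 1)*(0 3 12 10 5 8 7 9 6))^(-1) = (0 13 2)(1 3)(4 9 7)(5 6 8) = [13, 3, 0, 1, 9, 6, 8, 4, 5, 7, 10, 11, 12, 2]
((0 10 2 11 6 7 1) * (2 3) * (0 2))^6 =(1 2 11 6 7) =[0, 2, 11, 3, 4, 5, 7, 1, 8, 9, 10, 6]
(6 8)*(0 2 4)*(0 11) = (0 2 4 11)(6 8) = [2, 1, 4, 3, 11, 5, 8, 7, 6, 9, 10, 0]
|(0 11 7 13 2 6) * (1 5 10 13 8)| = 10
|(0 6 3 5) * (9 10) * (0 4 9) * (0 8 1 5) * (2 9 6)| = 10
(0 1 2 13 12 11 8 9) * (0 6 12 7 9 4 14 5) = (0 1 2 13 7 9 6 12 11 8 4 14 5) = [1, 2, 13, 3, 14, 0, 12, 9, 4, 6, 10, 8, 11, 7, 5]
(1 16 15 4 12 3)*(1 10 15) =[0, 16, 2, 10, 12, 5, 6, 7, 8, 9, 15, 11, 3, 13, 14, 4, 1] =(1 16)(3 10 15 4 12)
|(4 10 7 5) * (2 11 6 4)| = 7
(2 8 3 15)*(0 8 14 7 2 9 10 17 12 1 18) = [8, 18, 14, 15, 4, 5, 6, 2, 3, 10, 17, 11, 1, 13, 7, 9, 16, 12, 0] = (0 8 3 15 9 10 17 12 1 18)(2 14 7)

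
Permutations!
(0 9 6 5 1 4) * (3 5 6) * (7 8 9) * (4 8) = (0 7 4)(1 8 9 3 5) = [7, 8, 2, 5, 0, 1, 6, 4, 9, 3]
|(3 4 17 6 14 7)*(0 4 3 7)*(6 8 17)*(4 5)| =|(0 5 4 6 14)(8 17)| =10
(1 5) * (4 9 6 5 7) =[0, 7, 2, 3, 9, 1, 5, 4, 8, 6] =(1 7 4 9 6 5)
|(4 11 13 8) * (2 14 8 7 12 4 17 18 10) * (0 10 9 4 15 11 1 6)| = 55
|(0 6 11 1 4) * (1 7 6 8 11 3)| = 8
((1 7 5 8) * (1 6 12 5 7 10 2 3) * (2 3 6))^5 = (12)(1 3 10) = [0, 3, 2, 10, 4, 5, 6, 7, 8, 9, 1, 11, 12]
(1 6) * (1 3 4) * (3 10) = (1 6 10 3 4) = [0, 6, 2, 4, 1, 5, 10, 7, 8, 9, 3]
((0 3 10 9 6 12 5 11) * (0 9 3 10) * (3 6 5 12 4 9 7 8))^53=(12)(0 4 11 3 6 5 8 10 9 7)=[4, 1, 2, 6, 11, 8, 5, 0, 10, 7, 9, 3, 12]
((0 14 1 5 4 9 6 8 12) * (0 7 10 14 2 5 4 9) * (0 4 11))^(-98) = [1, 10, 11, 3, 4, 0, 5, 8, 9, 2, 12, 14, 6, 13, 7] = (0 1 10 12 6 5)(2 11 14 7 8 9)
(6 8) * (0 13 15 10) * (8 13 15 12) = (0 15 10)(6 13 12 8) = [15, 1, 2, 3, 4, 5, 13, 7, 6, 9, 0, 11, 8, 12, 14, 10]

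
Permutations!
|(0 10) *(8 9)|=2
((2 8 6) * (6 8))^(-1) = (8)(2 6) = [0, 1, 6, 3, 4, 5, 2, 7, 8]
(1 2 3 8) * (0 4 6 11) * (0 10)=(0 4 6 11 10)(1 2 3 8)=[4, 2, 3, 8, 6, 5, 11, 7, 1, 9, 0, 10]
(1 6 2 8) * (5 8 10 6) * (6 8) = (1 5 6 2 10 8) = [0, 5, 10, 3, 4, 6, 2, 7, 1, 9, 8]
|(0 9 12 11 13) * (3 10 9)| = |(0 3 10 9 12 11 13)| = 7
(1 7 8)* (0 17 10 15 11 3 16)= (0 17 10 15 11 3 16)(1 7 8)= [17, 7, 2, 16, 4, 5, 6, 8, 1, 9, 15, 3, 12, 13, 14, 11, 0, 10]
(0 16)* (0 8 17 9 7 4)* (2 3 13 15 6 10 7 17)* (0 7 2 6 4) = (0 16 8 6 10 2 3 13 15 4 7)(9 17) = [16, 1, 3, 13, 7, 5, 10, 0, 6, 17, 2, 11, 12, 15, 14, 4, 8, 9]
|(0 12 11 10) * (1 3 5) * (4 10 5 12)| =|(0 4 10)(1 3 12 11 5)| =15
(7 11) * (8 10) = [0, 1, 2, 3, 4, 5, 6, 11, 10, 9, 8, 7] = (7 11)(8 10)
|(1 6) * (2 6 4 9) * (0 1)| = 6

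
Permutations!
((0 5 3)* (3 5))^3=(5)(0 3)=[3, 1, 2, 0, 4, 5]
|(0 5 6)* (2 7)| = |(0 5 6)(2 7)| = 6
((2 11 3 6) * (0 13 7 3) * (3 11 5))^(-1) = (0 11 7 13)(2 6 3 5) = [11, 1, 6, 5, 4, 2, 3, 13, 8, 9, 10, 7, 12, 0]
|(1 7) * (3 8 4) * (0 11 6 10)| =|(0 11 6 10)(1 7)(3 8 4)| =12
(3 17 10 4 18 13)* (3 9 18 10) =[0, 1, 2, 17, 10, 5, 6, 7, 8, 18, 4, 11, 12, 9, 14, 15, 16, 3, 13] =(3 17)(4 10)(9 18 13)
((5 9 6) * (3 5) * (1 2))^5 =[0, 2, 1, 5, 4, 9, 3, 7, 8, 6] =(1 2)(3 5 9 6)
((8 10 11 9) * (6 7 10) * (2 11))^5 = (2 7 8 11 10 6 9) = [0, 1, 7, 3, 4, 5, 9, 8, 11, 2, 6, 10]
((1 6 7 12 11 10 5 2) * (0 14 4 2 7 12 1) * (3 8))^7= (0 2 4 14)(3 8)= [2, 1, 4, 8, 14, 5, 6, 7, 3, 9, 10, 11, 12, 13, 0]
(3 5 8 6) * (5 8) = [0, 1, 2, 8, 4, 5, 3, 7, 6] = (3 8 6)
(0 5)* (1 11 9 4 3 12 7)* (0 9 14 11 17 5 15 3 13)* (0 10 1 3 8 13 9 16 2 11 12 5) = (0 15 8 13 10 1 17)(2 11 14 12 7 3 5 16)(4 9) = [15, 17, 11, 5, 9, 16, 6, 3, 13, 4, 1, 14, 7, 10, 12, 8, 2, 0]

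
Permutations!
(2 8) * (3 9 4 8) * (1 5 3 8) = [0, 5, 8, 9, 1, 3, 6, 7, 2, 4] = (1 5 3 9 4)(2 8)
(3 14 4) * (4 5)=(3 14 5 4)=[0, 1, 2, 14, 3, 4, 6, 7, 8, 9, 10, 11, 12, 13, 5]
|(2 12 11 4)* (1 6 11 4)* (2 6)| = 6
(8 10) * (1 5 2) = (1 5 2)(8 10) = [0, 5, 1, 3, 4, 2, 6, 7, 10, 9, 8]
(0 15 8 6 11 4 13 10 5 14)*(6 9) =(0 15 8 9 6 11 4 13 10 5 14) =[15, 1, 2, 3, 13, 14, 11, 7, 9, 6, 5, 4, 12, 10, 0, 8]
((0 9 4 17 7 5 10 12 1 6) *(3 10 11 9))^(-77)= (0 3 10 12 1 6)(4 17 7 5 11 9)= [3, 6, 2, 10, 17, 11, 0, 5, 8, 4, 12, 9, 1, 13, 14, 15, 16, 7]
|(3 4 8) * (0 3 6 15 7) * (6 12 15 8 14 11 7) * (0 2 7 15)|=|(0 3 4 14 11 15 6 8 12)(2 7)|=18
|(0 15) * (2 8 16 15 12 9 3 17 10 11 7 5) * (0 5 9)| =30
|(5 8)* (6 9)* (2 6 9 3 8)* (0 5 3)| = 4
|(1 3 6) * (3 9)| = |(1 9 3 6)| = 4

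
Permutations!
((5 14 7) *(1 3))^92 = (5 7 14) = [0, 1, 2, 3, 4, 7, 6, 14, 8, 9, 10, 11, 12, 13, 5]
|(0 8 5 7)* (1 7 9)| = |(0 8 5 9 1 7)| = 6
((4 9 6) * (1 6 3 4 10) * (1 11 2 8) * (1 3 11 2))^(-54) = (11) = [0, 1, 2, 3, 4, 5, 6, 7, 8, 9, 10, 11]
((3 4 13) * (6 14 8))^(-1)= (3 13 4)(6 8 14)= [0, 1, 2, 13, 3, 5, 8, 7, 14, 9, 10, 11, 12, 4, 6]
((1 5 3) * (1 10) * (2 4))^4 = (10) = [0, 1, 2, 3, 4, 5, 6, 7, 8, 9, 10]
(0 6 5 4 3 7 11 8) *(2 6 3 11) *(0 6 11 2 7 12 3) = (2 11 8 6 5 4)(3 12) = [0, 1, 11, 12, 2, 4, 5, 7, 6, 9, 10, 8, 3]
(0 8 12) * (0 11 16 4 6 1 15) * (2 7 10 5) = (0 8 12 11 16 4 6 1 15)(2 7 10 5) = [8, 15, 7, 3, 6, 2, 1, 10, 12, 9, 5, 16, 11, 13, 14, 0, 4]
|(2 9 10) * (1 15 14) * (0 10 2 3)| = |(0 10 3)(1 15 14)(2 9)| = 6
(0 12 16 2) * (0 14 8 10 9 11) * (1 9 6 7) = (0 12 16 2 14 8 10 6 7 1 9 11) = [12, 9, 14, 3, 4, 5, 7, 1, 10, 11, 6, 0, 16, 13, 8, 15, 2]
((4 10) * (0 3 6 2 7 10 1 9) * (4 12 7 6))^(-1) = (0 9 1 4 3)(2 6)(7 12 10) = [9, 4, 6, 0, 3, 5, 2, 12, 8, 1, 7, 11, 10]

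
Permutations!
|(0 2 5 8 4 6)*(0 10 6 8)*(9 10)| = 6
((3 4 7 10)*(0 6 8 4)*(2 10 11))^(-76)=(0 11 6 2 8 10 4 3 7)=[11, 1, 8, 7, 3, 5, 2, 0, 10, 9, 4, 6]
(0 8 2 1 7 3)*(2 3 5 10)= [8, 7, 1, 0, 4, 10, 6, 5, 3, 9, 2]= (0 8 3)(1 7 5 10 2)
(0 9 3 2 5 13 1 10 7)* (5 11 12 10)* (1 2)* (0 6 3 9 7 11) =[7, 5, 0, 1, 4, 13, 3, 6, 8, 9, 11, 12, 10, 2] =(0 7 6 3 1 5 13 2)(10 11 12)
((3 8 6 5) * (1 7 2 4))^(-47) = (1 7 2 4)(3 8 6 5) = [0, 7, 4, 8, 1, 3, 5, 2, 6]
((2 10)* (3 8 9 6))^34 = (10)(3 9)(6 8) = [0, 1, 2, 9, 4, 5, 8, 7, 6, 3, 10]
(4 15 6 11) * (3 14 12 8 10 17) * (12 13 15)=(3 14 13 15 6 11 4 12 8 10 17)=[0, 1, 2, 14, 12, 5, 11, 7, 10, 9, 17, 4, 8, 15, 13, 6, 16, 3]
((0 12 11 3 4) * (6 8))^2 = (0 11 4 12 3) = [11, 1, 2, 0, 12, 5, 6, 7, 8, 9, 10, 4, 3]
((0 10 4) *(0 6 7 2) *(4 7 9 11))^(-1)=(0 2 7 10)(4 11 9 6)=[2, 1, 7, 3, 11, 5, 4, 10, 8, 6, 0, 9]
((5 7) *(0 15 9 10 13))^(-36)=(0 13 10 9 15)=[13, 1, 2, 3, 4, 5, 6, 7, 8, 15, 9, 11, 12, 10, 14, 0]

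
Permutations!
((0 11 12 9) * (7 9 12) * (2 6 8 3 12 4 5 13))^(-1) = [9, 1, 13, 8, 12, 4, 2, 11, 6, 7, 10, 0, 3, 5] = (0 9 7 11)(2 13 5 4 12 3 8 6)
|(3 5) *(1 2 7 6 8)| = |(1 2 7 6 8)(3 5)| = 10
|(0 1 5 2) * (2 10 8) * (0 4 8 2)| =7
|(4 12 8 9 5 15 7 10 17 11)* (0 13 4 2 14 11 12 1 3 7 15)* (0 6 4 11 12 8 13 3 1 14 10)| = |(0 3 7)(2 10 17 8 9 5 6 4 14 12 13 11)| = 12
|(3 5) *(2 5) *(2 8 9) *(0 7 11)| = |(0 7 11)(2 5 3 8 9)| = 15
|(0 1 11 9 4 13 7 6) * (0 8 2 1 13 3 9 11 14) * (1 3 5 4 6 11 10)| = |(0 13 7 11 10 1 14)(2 3 9 6 8)(4 5)| = 70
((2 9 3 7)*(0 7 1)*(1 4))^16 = (0 2 3 1 7 9 4) = [2, 7, 3, 1, 0, 5, 6, 9, 8, 4]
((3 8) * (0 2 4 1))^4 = (8) = [0, 1, 2, 3, 4, 5, 6, 7, 8]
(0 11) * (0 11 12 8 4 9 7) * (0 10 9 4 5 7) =[12, 1, 2, 3, 4, 7, 6, 10, 5, 0, 9, 11, 8] =(0 12 8 5 7 10 9)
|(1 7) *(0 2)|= 2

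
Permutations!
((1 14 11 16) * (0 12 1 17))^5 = (0 16 14 12 17 11 1) = [16, 0, 2, 3, 4, 5, 6, 7, 8, 9, 10, 1, 17, 13, 12, 15, 14, 11]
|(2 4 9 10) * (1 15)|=|(1 15)(2 4 9 10)|=4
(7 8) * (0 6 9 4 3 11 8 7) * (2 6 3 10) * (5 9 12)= (0 3 11 8)(2 6 12 5 9 4 10)= [3, 1, 6, 11, 10, 9, 12, 7, 0, 4, 2, 8, 5]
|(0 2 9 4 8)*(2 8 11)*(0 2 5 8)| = 6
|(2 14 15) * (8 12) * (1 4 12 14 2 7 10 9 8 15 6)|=10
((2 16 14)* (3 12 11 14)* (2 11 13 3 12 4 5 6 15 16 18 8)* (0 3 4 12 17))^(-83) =[15, 1, 18, 16, 3, 12, 13, 7, 2, 9, 10, 14, 17, 0, 11, 4, 5, 6, 8] =(0 15 4 3 16 5 12 17 6 13)(2 18 8)(11 14)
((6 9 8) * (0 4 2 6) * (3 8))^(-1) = (0 8 3 9 6 2 4) = [8, 1, 4, 9, 0, 5, 2, 7, 3, 6]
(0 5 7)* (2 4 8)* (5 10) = (0 10 5 7)(2 4 8) = [10, 1, 4, 3, 8, 7, 6, 0, 2, 9, 5]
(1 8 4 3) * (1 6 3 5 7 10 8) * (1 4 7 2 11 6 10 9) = [0, 4, 11, 10, 5, 2, 3, 9, 7, 1, 8, 6] = (1 4 5 2 11 6 3 10 8 7 9)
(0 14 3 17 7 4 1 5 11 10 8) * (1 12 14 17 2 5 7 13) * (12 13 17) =(17)(0 12 14 3 2 5 11 10 8)(1 7 4 13) =[12, 7, 5, 2, 13, 11, 6, 4, 0, 9, 8, 10, 14, 1, 3, 15, 16, 17]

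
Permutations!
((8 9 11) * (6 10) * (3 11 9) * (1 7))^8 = (3 8 11) = [0, 1, 2, 8, 4, 5, 6, 7, 11, 9, 10, 3]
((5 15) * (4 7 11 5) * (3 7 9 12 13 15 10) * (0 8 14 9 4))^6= (0 15 13 12 9 14 8)(3 7 11 5 10)= [15, 1, 2, 7, 4, 10, 6, 11, 0, 14, 3, 5, 9, 12, 8, 13]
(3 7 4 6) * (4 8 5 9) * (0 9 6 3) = (0 9 4 3 7 8 5 6) = [9, 1, 2, 7, 3, 6, 0, 8, 5, 4]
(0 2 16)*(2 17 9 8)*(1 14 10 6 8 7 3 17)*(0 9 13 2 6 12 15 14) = [1, 0, 16, 17, 4, 5, 8, 3, 6, 7, 12, 11, 15, 2, 10, 14, 9, 13] = (0 1)(2 16 9 7 3 17 13)(6 8)(10 12 15 14)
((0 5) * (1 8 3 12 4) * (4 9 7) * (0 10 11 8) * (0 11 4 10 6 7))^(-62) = [12, 10, 2, 11, 7, 9, 0, 5, 1, 3, 6, 4, 8] = (0 12 8 1 10 6)(3 11 4 7 5 9)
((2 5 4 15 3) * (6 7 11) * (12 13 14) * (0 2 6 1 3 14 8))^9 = (15)(1 11 7 6 3) = [0, 11, 2, 1, 4, 5, 3, 6, 8, 9, 10, 7, 12, 13, 14, 15]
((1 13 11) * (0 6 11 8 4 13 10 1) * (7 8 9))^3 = [0, 10, 2, 3, 7, 5, 6, 13, 9, 4, 1, 11, 12, 8] = (1 10)(4 7 13 8 9)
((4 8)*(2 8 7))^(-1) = (2 7 4 8) = [0, 1, 7, 3, 8, 5, 6, 4, 2]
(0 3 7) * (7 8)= (0 3 8 7)= [3, 1, 2, 8, 4, 5, 6, 0, 7]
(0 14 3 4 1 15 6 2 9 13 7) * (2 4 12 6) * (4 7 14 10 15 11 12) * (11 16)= [10, 16, 9, 4, 1, 5, 7, 0, 8, 13, 15, 12, 6, 14, 3, 2, 11]= (0 10 15 2 9 13 14 3 4 1 16 11 12 6 7)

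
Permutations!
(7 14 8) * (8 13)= (7 14 13 8)= [0, 1, 2, 3, 4, 5, 6, 14, 7, 9, 10, 11, 12, 8, 13]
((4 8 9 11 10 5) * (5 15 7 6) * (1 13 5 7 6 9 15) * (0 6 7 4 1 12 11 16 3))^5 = [7, 5, 2, 15, 16, 13, 9, 6, 3, 4, 11, 12, 10, 1, 14, 0, 8] = (0 7 6 9 4 16 8 3 15)(1 5 13)(10 11 12)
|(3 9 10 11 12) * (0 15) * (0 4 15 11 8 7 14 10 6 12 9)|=|(0 11 9 6 12 3)(4 15)(7 14 10 8)|=12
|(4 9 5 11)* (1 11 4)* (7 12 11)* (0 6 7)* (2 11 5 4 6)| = |(0 2 11 1)(4 9)(5 6 7 12)| = 4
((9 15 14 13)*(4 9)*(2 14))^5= [0, 1, 15, 3, 13, 5, 6, 7, 8, 4, 10, 11, 12, 14, 2, 9]= (2 15 9 4 13 14)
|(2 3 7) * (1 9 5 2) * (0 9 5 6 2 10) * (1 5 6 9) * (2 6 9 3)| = 7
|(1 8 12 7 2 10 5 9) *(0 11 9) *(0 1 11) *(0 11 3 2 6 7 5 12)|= |(0 11 9 3 2 10 12 5 1 8)(6 7)|= 10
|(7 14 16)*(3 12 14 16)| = 6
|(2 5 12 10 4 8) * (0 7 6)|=6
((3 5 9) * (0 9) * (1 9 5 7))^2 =(1 3)(7 9) =[0, 3, 2, 1, 4, 5, 6, 9, 8, 7]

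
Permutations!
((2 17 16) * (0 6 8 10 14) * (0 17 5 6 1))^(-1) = (0 1)(2 16 17 14 10 8 6 5) = [1, 0, 16, 3, 4, 2, 5, 7, 6, 9, 8, 11, 12, 13, 10, 15, 17, 14]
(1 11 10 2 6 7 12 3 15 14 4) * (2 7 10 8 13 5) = [0, 11, 6, 15, 1, 2, 10, 12, 13, 9, 7, 8, 3, 5, 4, 14] = (1 11 8 13 5 2 6 10 7 12 3 15 14 4)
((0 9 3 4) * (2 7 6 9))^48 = (0 4 3 9 6 7 2) = [4, 1, 0, 9, 3, 5, 7, 2, 8, 6]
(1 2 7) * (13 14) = (1 2 7)(13 14) = [0, 2, 7, 3, 4, 5, 6, 1, 8, 9, 10, 11, 12, 14, 13]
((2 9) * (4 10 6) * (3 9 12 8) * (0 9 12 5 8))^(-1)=[12, 1, 9, 8, 6, 2, 10, 7, 5, 0, 4, 11, 3]=(0 12 3 8 5 2 9)(4 6 10)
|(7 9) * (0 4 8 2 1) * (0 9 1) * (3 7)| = |(0 4 8 2)(1 9 3 7)| = 4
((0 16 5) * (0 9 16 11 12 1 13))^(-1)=(0 13 1 12 11)(5 16 9)=[13, 12, 2, 3, 4, 16, 6, 7, 8, 5, 10, 0, 11, 1, 14, 15, 9]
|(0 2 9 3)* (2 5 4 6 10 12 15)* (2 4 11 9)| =5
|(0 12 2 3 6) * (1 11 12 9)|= |(0 9 1 11 12 2 3 6)|= 8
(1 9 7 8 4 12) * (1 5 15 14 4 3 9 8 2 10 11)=(1 8 3 9 7 2 10 11)(4 12 5 15 14)=[0, 8, 10, 9, 12, 15, 6, 2, 3, 7, 11, 1, 5, 13, 4, 14]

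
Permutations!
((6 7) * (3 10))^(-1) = [0, 1, 2, 10, 4, 5, 7, 6, 8, 9, 3] = (3 10)(6 7)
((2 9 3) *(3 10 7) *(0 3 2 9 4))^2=(0 9 7 4 3 10 2)=[9, 1, 0, 10, 3, 5, 6, 4, 8, 7, 2]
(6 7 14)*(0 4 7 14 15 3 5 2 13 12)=(0 4 7 15 3 5 2 13 12)(6 14)=[4, 1, 13, 5, 7, 2, 14, 15, 8, 9, 10, 11, 0, 12, 6, 3]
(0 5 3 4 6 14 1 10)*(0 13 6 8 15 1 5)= (1 10 13 6 14 5 3 4 8 15)= [0, 10, 2, 4, 8, 3, 14, 7, 15, 9, 13, 11, 12, 6, 5, 1]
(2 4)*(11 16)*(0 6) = (0 6)(2 4)(11 16) = [6, 1, 4, 3, 2, 5, 0, 7, 8, 9, 10, 16, 12, 13, 14, 15, 11]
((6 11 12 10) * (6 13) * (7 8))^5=(13)(7 8)=[0, 1, 2, 3, 4, 5, 6, 8, 7, 9, 10, 11, 12, 13]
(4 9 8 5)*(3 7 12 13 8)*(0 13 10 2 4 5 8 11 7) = (0 13 11 7 12 10 2 4 9 3) = [13, 1, 4, 0, 9, 5, 6, 12, 8, 3, 2, 7, 10, 11]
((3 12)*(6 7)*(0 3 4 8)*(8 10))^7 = (0 3 12 4 10 8)(6 7) = [3, 1, 2, 12, 10, 5, 7, 6, 0, 9, 8, 11, 4]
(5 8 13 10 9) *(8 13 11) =(5 13 10 9)(8 11) =[0, 1, 2, 3, 4, 13, 6, 7, 11, 5, 9, 8, 12, 10]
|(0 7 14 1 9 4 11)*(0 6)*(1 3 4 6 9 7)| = |(0 1 7 14 3 4 11 9 6)| = 9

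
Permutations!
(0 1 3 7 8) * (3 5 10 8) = (0 1 5 10 8)(3 7) = [1, 5, 2, 7, 4, 10, 6, 3, 0, 9, 8]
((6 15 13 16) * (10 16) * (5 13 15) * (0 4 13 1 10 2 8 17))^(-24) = [0, 10, 2, 3, 4, 1, 5, 7, 8, 9, 16, 11, 12, 13, 14, 15, 6, 17] = (17)(1 10 16 6 5)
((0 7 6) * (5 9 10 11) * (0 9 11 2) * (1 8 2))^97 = (0 7 6 9 10 1 8 2)(5 11) = [7, 8, 0, 3, 4, 11, 9, 6, 2, 10, 1, 5]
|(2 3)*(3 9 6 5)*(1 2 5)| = 4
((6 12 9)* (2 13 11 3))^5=[0, 1, 13, 2, 4, 5, 9, 7, 8, 12, 10, 3, 6, 11]=(2 13 11 3)(6 9 12)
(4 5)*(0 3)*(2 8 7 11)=(0 3)(2 8 7 11)(4 5)=[3, 1, 8, 0, 5, 4, 6, 11, 7, 9, 10, 2]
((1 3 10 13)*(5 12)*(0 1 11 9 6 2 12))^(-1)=(0 5 12 2 6 9 11 13 10 3 1)=[5, 0, 6, 1, 4, 12, 9, 7, 8, 11, 3, 13, 2, 10]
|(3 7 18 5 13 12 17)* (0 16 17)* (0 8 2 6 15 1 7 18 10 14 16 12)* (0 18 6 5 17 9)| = |(0 12 8 2 5 13 18 17 3 6 15 1 7 10 14 16 9)| = 17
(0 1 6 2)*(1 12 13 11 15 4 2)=(0 12 13 11 15 4 2)(1 6)=[12, 6, 0, 3, 2, 5, 1, 7, 8, 9, 10, 15, 13, 11, 14, 4]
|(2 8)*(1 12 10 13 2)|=6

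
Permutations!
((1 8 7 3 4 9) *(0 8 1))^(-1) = (0 9 4 3 7 8) = [9, 1, 2, 7, 3, 5, 6, 8, 0, 4]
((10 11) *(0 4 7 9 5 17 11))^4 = (0 5)(4 17)(7 11)(9 10) = [5, 1, 2, 3, 17, 0, 6, 11, 8, 10, 9, 7, 12, 13, 14, 15, 16, 4]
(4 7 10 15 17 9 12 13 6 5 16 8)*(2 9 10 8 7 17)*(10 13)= (2 9 12 10 15)(4 17 13 6 5 16 7 8)= [0, 1, 9, 3, 17, 16, 5, 8, 4, 12, 15, 11, 10, 6, 14, 2, 7, 13]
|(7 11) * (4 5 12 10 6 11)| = 7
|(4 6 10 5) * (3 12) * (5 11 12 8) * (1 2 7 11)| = 11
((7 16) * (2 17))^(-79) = (2 17)(7 16) = [0, 1, 17, 3, 4, 5, 6, 16, 8, 9, 10, 11, 12, 13, 14, 15, 7, 2]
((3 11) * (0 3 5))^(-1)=[5, 1, 2, 0, 4, 11, 6, 7, 8, 9, 10, 3]=(0 5 11 3)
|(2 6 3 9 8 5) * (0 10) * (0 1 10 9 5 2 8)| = 10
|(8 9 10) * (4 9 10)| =2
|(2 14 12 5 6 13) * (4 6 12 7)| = |(2 14 7 4 6 13)(5 12)| = 6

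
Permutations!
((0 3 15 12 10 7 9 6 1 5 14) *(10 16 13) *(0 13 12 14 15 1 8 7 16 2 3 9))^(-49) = (0 9 6 8 7)(1 5 15 14 13 10 16 12 2 3) = [9, 5, 3, 1, 4, 15, 8, 0, 7, 6, 16, 11, 2, 10, 13, 14, 12]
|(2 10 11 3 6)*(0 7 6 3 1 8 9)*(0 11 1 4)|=10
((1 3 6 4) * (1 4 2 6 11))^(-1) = (1 11 3)(2 6) = [0, 11, 6, 1, 4, 5, 2, 7, 8, 9, 10, 3]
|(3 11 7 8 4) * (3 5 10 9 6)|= |(3 11 7 8 4 5 10 9 6)|= 9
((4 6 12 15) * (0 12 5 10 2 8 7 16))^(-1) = (0 16 7 8 2 10 5 6 4 15 12) = [16, 1, 10, 3, 15, 6, 4, 8, 2, 9, 5, 11, 0, 13, 14, 12, 7]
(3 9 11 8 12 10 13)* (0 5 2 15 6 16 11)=[5, 1, 15, 9, 4, 2, 16, 7, 12, 0, 13, 8, 10, 3, 14, 6, 11]=(0 5 2 15 6 16 11 8 12 10 13 3 9)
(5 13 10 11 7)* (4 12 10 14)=[0, 1, 2, 3, 12, 13, 6, 5, 8, 9, 11, 7, 10, 14, 4]=(4 12 10 11 7 5 13 14)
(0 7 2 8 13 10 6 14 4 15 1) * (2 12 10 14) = [7, 0, 8, 3, 15, 5, 2, 12, 13, 9, 6, 11, 10, 14, 4, 1] = (0 7 12 10 6 2 8 13 14 4 15 1)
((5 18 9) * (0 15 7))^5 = (0 7 15)(5 9 18) = [7, 1, 2, 3, 4, 9, 6, 15, 8, 18, 10, 11, 12, 13, 14, 0, 16, 17, 5]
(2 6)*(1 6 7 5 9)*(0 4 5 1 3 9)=[4, 6, 7, 9, 5, 0, 2, 1, 8, 3]=(0 4 5)(1 6 2 7)(3 9)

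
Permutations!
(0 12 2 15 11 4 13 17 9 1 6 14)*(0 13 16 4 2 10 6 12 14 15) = [14, 12, 0, 3, 16, 5, 15, 7, 8, 1, 6, 2, 10, 17, 13, 11, 4, 9] = (0 14 13 17 9 1 12 10 6 15 11 2)(4 16)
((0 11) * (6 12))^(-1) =(0 11)(6 12) =[11, 1, 2, 3, 4, 5, 12, 7, 8, 9, 10, 0, 6]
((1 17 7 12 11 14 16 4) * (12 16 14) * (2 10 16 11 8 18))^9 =(1 16 2 8 11 17 4 10 18 12 7) =[0, 16, 8, 3, 10, 5, 6, 1, 11, 9, 18, 17, 7, 13, 14, 15, 2, 4, 12]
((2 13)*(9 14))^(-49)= [0, 1, 13, 3, 4, 5, 6, 7, 8, 14, 10, 11, 12, 2, 9]= (2 13)(9 14)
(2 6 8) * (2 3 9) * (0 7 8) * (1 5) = [7, 5, 6, 9, 4, 1, 0, 8, 3, 2] = (0 7 8 3 9 2 6)(1 5)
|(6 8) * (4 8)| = |(4 8 6)| = 3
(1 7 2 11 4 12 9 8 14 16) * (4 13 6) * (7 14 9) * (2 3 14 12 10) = [0, 12, 11, 14, 10, 5, 4, 3, 9, 8, 2, 13, 7, 6, 16, 15, 1] = (1 12 7 3 14 16)(2 11 13 6 4 10)(8 9)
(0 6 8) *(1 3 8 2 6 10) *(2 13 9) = (0 10 1 3 8)(2 6 13 9) = [10, 3, 6, 8, 4, 5, 13, 7, 0, 2, 1, 11, 12, 9]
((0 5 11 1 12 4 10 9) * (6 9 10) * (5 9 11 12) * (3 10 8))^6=(12)=[0, 1, 2, 3, 4, 5, 6, 7, 8, 9, 10, 11, 12]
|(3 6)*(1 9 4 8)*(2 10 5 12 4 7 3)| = |(1 9 7 3 6 2 10 5 12 4 8)| = 11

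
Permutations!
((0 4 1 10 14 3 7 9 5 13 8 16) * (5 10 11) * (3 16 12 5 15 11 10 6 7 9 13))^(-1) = (0 16 14 10 1 4)(3 5 12 8 13 7 6 9)(11 15) = [16, 4, 2, 5, 0, 12, 9, 6, 13, 3, 1, 15, 8, 7, 10, 11, 14]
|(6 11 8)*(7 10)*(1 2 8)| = |(1 2 8 6 11)(7 10)| = 10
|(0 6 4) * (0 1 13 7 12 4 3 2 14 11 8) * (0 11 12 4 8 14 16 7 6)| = 8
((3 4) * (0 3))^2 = (0 4 3) = [4, 1, 2, 0, 3]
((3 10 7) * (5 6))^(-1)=(3 7 10)(5 6)=[0, 1, 2, 7, 4, 6, 5, 10, 8, 9, 3]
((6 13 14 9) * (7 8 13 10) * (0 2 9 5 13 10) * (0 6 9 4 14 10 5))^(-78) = (0 4)(2 14)(5 10 8 13 7) = [4, 1, 14, 3, 0, 10, 6, 5, 13, 9, 8, 11, 12, 7, 2]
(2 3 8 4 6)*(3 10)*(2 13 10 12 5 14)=(2 12 5 14)(3 8 4 6 13 10)=[0, 1, 12, 8, 6, 14, 13, 7, 4, 9, 3, 11, 5, 10, 2]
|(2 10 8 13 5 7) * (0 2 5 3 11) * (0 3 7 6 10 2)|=6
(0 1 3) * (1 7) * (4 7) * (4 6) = (0 6 4 7 1 3) = [6, 3, 2, 0, 7, 5, 4, 1]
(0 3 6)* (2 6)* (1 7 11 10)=(0 3 2 6)(1 7 11 10)=[3, 7, 6, 2, 4, 5, 0, 11, 8, 9, 1, 10]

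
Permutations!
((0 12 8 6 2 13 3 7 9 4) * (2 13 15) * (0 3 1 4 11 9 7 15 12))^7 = (1 6 12 15 4 13 8 2 3)(9 11) = [0, 6, 3, 1, 13, 5, 12, 7, 2, 11, 10, 9, 15, 8, 14, 4]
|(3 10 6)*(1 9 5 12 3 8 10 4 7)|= 21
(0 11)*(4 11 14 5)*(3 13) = (0 14 5 4 11)(3 13) = [14, 1, 2, 13, 11, 4, 6, 7, 8, 9, 10, 0, 12, 3, 5]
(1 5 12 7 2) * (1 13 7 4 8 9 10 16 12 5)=(2 13 7)(4 8 9 10 16 12)=[0, 1, 13, 3, 8, 5, 6, 2, 9, 10, 16, 11, 4, 7, 14, 15, 12]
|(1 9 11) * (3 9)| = |(1 3 9 11)| = 4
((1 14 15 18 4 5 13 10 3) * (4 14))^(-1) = (1 3 10 13 5 4)(14 18 15) = [0, 3, 2, 10, 1, 4, 6, 7, 8, 9, 13, 11, 12, 5, 18, 14, 16, 17, 15]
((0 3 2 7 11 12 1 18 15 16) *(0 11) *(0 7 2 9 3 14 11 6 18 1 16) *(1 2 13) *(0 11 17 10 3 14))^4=(1 2 13)(3 10 17 14 9)(6 12 15)(11 18 16)=[0, 2, 13, 10, 4, 5, 12, 7, 8, 3, 17, 18, 15, 1, 9, 6, 11, 14, 16]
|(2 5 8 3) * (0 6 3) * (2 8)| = 4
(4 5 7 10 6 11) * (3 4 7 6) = (3 4 5 6 11 7 10) = [0, 1, 2, 4, 5, 6, 11, 10, 8, 9, 3, 7]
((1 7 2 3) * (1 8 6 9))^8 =[0, 7, 3, 8, 4, 5, 9, 2, 6, 1] =(1 7 2 3 8 6 9)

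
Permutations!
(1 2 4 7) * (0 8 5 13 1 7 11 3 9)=(0 8 5 13 1 2 4 11 3 9)=[8, 2, 4, 9, 11, 13, 6, 7, 5, 0, 10, 3, 12, 1]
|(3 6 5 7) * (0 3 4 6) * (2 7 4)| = 6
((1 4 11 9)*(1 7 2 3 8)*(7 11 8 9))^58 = (1 4 8)(2 11 3 7 9) = [0, 4, 11, 7, 8, 5, 6, 9, 1, 2, 10, 3]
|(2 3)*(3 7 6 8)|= |(2 7 6 8 3)|= 5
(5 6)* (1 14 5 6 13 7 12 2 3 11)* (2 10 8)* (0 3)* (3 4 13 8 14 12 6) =(0 4 13 7 6 3 11 1 12 10 14 5 8 2) =[4, 12, 0, 11, 13, 8, 3, 6, 2, 9, 14, 1, 10, 7, 5]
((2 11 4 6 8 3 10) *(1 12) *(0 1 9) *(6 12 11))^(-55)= [9, 0, 2, 3, 11, 5, 6, 7, 8, 12, 10, 1, 4]= (0 9 12 4 11 1)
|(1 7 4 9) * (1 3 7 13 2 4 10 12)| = |(1 13 2 4 9 3 7 10 12)| = 9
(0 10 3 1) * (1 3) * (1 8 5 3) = (0 10 8 5 3 1) = [10, 0, 2, 1, 4, 3, 6, 7, 5, 9, 8]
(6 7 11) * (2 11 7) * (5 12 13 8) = (2 11 6)(5 12 13 8) = [0, 1, 11, 3, 4, 12, 2, 7, 5, 9, 10, 6, 13, 8]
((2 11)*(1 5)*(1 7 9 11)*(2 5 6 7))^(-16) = (1 5 9 6 2 11 7) = [0, 5, 11, 3, 4, 9, 2, 1, 8, 6, 10, 7]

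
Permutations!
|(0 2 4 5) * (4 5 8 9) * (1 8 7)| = 15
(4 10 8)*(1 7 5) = (1 7 5)(4 10 8) = [0, 7, 2, 3, 10, 1, 6, 5, 4, 9, 8]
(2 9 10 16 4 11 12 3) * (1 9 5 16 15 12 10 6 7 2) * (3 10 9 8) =(1 8 3)(2 5 16 4 11 9 6 7)(10 15 12) =[0, 8, 5, 1, 11, 16, 7, 2, 3, 6, 15, 9, 10, 13, 14, 12, 4]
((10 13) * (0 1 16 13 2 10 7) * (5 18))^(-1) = (0 7 13 16 1)(2 10)(5 18) = [7, 0, 10, 3, 4, 18, 6, 13, 8, 9, 2, 11, 12, 16, 14, 15, 1, 17, 5]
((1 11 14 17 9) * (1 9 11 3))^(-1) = [0, 3, 2, 1, 4, 5, 6, 7, 8, 9, 10, 17, 12, 13, 11, 15, 16, 14] = (1 3)(11 17 14)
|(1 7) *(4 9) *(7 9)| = 4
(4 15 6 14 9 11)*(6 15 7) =[0, 1, 2, 3, 7, 5, 14, 6, 8, 11, 10, 4, 12, 13, 9, 15] =(15)(4 7 6 14 9 11)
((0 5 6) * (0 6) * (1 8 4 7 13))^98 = (1 7 8 13 4) = [0, 7, 2, 3, 1, 5, 6, 8, 13, 9, 10, 11, 12, 4]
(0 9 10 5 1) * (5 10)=(10)(0 9 5 1)=[9, 0, 2, 3, 4, 1, 6, 7, 8, 5, 10]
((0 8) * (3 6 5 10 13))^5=(13)(0 8)=[8, 1, 2, 3, 4, 5, 6, 7, 0, 9, 10, 11, 12, 13]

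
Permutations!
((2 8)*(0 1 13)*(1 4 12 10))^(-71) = (0 4 12 10 1 13)(2 8) = [4, 13, 8, 3, 12, 5, 6, 7, 2, 9, 1, 11, 10, 0]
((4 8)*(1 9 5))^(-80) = (1 9 5) = [0, 9, 2, 3, 4, 1, 6, 7, 8, 5]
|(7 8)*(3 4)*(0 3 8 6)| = |(0 3 4 8 7 6)| = 6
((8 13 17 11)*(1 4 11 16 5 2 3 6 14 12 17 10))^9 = (1 8)(2 3 6 14 12 17 16 5)(4 13)(10 11) = [0, 8, 3, 6, 13, 2, 14, 7, 1, 9, 11, 10, 17, 4, 12, 15, 5, 16]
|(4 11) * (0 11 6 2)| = |(0 11 4 6 2)| = 5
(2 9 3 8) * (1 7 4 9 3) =[0, 7, 3, 8, 9, 5, 6, 4, 2, 1] =(1 7 4 9)(2 3 8)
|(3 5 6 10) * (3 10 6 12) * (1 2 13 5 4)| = |(1 2 13 5 12 3 4)| = 7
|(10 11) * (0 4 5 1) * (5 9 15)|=|(0 4 9 15 5 1)(10 11)|=6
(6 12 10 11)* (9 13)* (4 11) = (4 11 6 12 10)(9 13) = [0, 1, 2, 3, 11, 5, 12, 7, 8, 13, 4, 6, 10, 9]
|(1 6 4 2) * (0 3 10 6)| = |(0 3 10 6 4 2 1)| = 7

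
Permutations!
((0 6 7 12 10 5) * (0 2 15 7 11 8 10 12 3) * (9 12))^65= (0 5)(2 6)(3 10)(7 8)(9 12)(11 15)= [5, 1, 6, 10, 4, 0, 2, 8, 7, 12, 3, 15, 9, 13, 14, 11]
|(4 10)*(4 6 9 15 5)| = 6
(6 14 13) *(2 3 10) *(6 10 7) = (2 3 7 6 14 13 10) = [0, 1, 3, 7, 4, 5, 14, 6, 8, 9, 2, 11, 12, 10, 13]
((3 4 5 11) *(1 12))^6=(12)(3 5)(4 11)=[0, 1, 2, 5, 11, 3, 6, 7, 8, 9, 10, 4, 12]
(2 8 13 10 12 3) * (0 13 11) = (0 13 10 12 3 2 8 11) = [13, 1, 8, 2, 4, 5, 6, 7, 11, 9, 12, 0, 3, 10]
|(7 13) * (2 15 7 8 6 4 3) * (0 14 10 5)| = |(0 14 10 5)(2 15 7 13 8 6 4 3)| = 8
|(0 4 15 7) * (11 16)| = |(0 4 15 7)(11 16)| = 4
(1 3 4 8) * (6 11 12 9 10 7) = (1 3 4 8)(6 11 12 9 10 7) = [0, 3, 2, 4, 8, 5, 11, 6, 1, 10, 7, 12, 9]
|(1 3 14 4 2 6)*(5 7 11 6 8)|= |(1 3 14 4 2 8 5 7 11 6)|= 10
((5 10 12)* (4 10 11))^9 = [0, 1, 2, 3, 11, 12, 6, 7, 8, 9, 4, 5, 10] = (4 11 5 12 10)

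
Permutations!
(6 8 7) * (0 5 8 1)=(0 5 8 7 6 1)=[5, 0, 2, 3, 4, 8, 1, 6, 7]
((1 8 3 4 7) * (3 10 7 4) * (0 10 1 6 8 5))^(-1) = (0 5 1 8 6 7 10) = [5, 8, 2, 3, 4, 1, 7, 10, 6, 9, 0]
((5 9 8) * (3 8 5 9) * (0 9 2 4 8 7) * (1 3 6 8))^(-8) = (0 5 8 4 3)(1 7 9 6 2) = [5, 7, 1, 0, 3, 8, 2, 9, 4, 6]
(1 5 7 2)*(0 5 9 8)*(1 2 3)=(0 5 7 3 1 9 8)=[5, 9, 2, 1, 4, 7, 6, 3, 0, 8]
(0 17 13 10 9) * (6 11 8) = (0 17 13 10 9)(6 11 8) = [17, 1, 2, 3, 4, 5, 11, 7, 6, 0, 9, 8, 12, 10, 14, 15, 16, 13]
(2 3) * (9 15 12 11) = (2 3)(9 15 12 11) = [0, 1, 3, 2, 4, 5, 6, 7, 8, 15, 10, 9, 11, 13, 14, 12]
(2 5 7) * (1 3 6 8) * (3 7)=[0, 7, 5, 6, 4, 3, 8, 2, 1]=(1 7 2 5 3 6 8)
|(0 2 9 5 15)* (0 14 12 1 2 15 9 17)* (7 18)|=14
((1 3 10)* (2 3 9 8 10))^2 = [0, 8, 2, 3, 4, 5, 6, 7, 1, 10, 9] = (1 8)(9 10)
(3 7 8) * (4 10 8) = (3 7 4 10 8) = [0, 1, 2, 7, 10, 5, 6, 4, 3, 9, 8]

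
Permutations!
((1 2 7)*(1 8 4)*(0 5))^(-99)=(0 5)(1 2 7 8 4)=[5, 2, 7, 3, 1, 0, 6, 8, 4]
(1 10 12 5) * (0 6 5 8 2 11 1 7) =(0 6 5 7)(1 10 12 8 2 11) =[6, 10, 11, 3, 4, 7, 5, 0, 2, 9, 12, 1, 8]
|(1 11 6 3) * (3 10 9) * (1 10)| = |(1 11 6)(3 10 9)| = 3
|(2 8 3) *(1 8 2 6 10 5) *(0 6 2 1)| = 4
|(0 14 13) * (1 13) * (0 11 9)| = |(0 14 1 13 11 9)| = 6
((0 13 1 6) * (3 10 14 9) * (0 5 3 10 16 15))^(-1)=(0 15 16 3 5 6 1 13)(9 14 10)=[15, 13, 2, 5, 4, 6, 1, 7, 8, 14, 9, 11, 12, 0, 10, 16, 3]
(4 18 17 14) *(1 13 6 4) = [0, 13, 2, 3, 18, 5, 4, 7, 8, 9, 10, 11, 12, 6, 1, 15, 16, 14, 17] = (1 13 6 4 18 17 14)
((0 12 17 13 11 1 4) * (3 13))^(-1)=(0 4 1 11 13 3 17 12)=[4, 11, 2, 17, 1, 5, 6, 7, 8, 9, 10, 13, 0, 3, 14, 15, 16, 12]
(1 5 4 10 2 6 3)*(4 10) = (1 5 10 2 6 3) = [0, 5, 6, 1, 4, 10, 3, 7, 8, 9, 2]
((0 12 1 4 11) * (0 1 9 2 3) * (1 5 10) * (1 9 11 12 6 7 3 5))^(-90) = (0 7)(1 12)(2 10)(3 6)(4 11)(5 9) = [7, 12, 10, 6, 11, 9, 3, 0, 8, 5, 2, 4, 1]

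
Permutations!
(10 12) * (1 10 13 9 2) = (1 10 12 13 9 2) = [0, 10, 1, 3, 4, 5, 6, 7, 8, 2, 12, 11, 13, 9]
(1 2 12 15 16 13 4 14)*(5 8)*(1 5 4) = [0, 2, 12, 3, 14, 8, 6, 7, 4, 9, 10, 11, 15, 1, 5, 16, 13] = (1 2 12 15 16 13)(4 14 5 8)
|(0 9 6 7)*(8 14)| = 4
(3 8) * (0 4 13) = [4, 1, 2, 8, 13, 5, 6, 7, 3, 9, 10, 11, 12, 0] = (0 4 13)(3 8)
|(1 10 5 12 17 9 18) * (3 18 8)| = 9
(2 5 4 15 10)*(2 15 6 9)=(2 5 4 6 9)(10 15)=[0, 1, 5, 3, 6, 4, 9, 7, 8, 2, 15, 11, 12, 13, 14, 10]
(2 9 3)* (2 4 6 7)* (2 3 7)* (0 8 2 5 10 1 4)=(0 8 2 9 7 3)(1 4 6 5 10)=[8, 4, 9, 0, 6, 10, 5, 3, 2, 7, 1]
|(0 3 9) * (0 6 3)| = 3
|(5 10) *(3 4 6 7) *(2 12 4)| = |(2 12 4 6 7 3)(5 10)| = 6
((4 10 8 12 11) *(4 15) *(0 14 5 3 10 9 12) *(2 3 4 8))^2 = (0 5 9 11 8 14 4 12 15)(2 10 3) = [5, 1, 10, 2, 12, 9, 6, 7, 14, 11, 3, 8, 15, 13, 4, 0]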